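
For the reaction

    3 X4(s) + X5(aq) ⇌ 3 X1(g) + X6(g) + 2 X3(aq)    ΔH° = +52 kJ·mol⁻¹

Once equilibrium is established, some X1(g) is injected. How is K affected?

The equilibrium constant depends only on temperature. This perturbation may move the position of equilibrium, but since T is unchanged, K itself is unchanged.

unchanged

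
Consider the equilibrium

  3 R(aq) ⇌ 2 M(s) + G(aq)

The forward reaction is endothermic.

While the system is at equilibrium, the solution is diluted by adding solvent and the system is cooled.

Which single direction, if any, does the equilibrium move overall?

Dilution lowers every aqueous concentration by the same factor. Δn_aq = 1 − 3 = -2, so the system shifts toward the side with more dissolved moles — to the left.
The forward reaction is endothermic. Lowering T favours the exothermic direction — shift to the left.
All effects act in the same direction — net shift to the left.

left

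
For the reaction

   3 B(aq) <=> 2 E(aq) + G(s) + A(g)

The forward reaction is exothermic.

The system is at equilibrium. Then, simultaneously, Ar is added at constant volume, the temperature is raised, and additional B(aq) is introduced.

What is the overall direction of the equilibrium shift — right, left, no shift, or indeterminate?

cannot be determined

At constant volume, adding an inert gas leaves every reacting species' partial pressure unchanged, so Q is unchanged — no shift from this change.
The forward reaction is exothermic. Raising T favours the endothermic direction — shift to the left.
Adding B (aq), a reactant, drives the reaction to the right.
The individual effects push in opposite directions; without quantitative information the net direction cannot be determined.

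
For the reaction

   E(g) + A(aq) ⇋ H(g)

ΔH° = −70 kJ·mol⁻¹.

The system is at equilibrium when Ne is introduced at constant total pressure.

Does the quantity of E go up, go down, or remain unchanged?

Adding inert gas at constant total pressure expands the volume, scaling every reacting partial pressure by the same factor. Δn_gas = 1 − 1 = 0, so Q is unchanged — no shift.
No net shift occurs, so the amount of E is unchanged.

unchanged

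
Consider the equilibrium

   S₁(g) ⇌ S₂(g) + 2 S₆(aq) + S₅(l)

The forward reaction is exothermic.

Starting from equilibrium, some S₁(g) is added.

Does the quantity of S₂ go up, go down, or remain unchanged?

Adding S₁ (g), a reactant, drives the reaction to the right.
The net shift is to the right. S₂ is a product, so its amount increases.

increases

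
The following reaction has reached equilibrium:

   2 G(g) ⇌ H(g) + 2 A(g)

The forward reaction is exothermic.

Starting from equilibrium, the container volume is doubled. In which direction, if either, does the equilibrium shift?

Gas moles: reactants 2, products 3 (Δn_gas = +1). Expansion shifts the system toward the side with more moles of gas — to the right.

right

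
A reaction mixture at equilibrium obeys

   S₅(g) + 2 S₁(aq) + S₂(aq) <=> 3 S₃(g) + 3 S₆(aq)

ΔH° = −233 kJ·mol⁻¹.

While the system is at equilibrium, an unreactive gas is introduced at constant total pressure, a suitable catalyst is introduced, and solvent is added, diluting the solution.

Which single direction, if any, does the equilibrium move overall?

right

Adding inert gas at constant total pressure expands the volume and lowers every reacting partial pressure. With Δn_gas = 3 − 1 = +2, Q moves away from K toward the side with fewer gas moles, so the system shifts toward the side with more gas moles — to the right.
A catalyst speeds both forward and reverse rates equally; it changes neither Q nor K — no shift from this change.
Dilution scales every aqueous concentration by the same factor. Δn_aq = 3 − 3 = 0, so Q is unchanged — no shift.
Only the nonzero effect(s) matter; the net shift is to the right.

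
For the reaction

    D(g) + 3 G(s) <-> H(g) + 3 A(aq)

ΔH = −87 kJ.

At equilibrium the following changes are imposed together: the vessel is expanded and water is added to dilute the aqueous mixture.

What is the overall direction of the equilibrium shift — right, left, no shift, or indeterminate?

Gas moles: reactants 1, products 1. Δn_gas = 0, so a volume change leaves Q equal to K — no shift from this change.
Dilution lowers every aqueous concentration by the same factor. Δn_aq = 3 − 0 = +3, so the system shifts toward the side with more dissolved moles — to the right.
Only the nonzero effect(s) matter; the net shift is to the right.

right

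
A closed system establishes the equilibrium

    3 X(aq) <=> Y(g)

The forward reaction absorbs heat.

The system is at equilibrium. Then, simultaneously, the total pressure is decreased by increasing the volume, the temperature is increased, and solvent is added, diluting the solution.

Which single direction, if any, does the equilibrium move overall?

cannot be determined

Gas moles: reactants 0, products 1 (Δn_gas = +1). Expansion shifts the system toward the side with more moles of gas — to the right.
The forward reaction is endothermic. Raising T favours the endothermic direction — shift to the right.
Dilution lowers every aqueous concentration by the same factor. Δn_aq = 0 − 3 = -3, so the system shifts toward the side with more dissolved moles — to the left.
The individual effects push in opposite directions; without quantitative information the net direction cannot be determined.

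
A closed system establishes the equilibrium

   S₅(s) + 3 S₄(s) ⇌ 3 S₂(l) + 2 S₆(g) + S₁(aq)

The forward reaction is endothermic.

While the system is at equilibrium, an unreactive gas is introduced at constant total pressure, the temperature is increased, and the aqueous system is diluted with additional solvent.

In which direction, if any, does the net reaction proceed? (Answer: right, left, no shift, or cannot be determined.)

right

Adding inert gas at constant total pressure expands the volume and lowers every reacting partial pressure. With Δn_gas = 2 − 0 = +2, Q moves away from K toward the side with fewer gas moles, so the system shifts toward the side with more gas moles — to the right.
The forward reaction is endothermic. Raising T favours the endothermic direction — shift to the right.
Dilution lowers every aqueous concentration by the same factor. Δn_aq = 1 − 0 = +1, so the system shifts toward the side with more dissolved moles — to the right.
All effects act in the same direction — net shift to the right.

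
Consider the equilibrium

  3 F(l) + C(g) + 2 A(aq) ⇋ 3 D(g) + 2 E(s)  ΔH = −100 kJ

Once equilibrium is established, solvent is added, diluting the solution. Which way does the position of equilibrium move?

left

Dilution lowers every aqueous concentration by the same factor. Δn_aq = 0 − 2 = -2, so the system shifts toward the side with more dissolved moles — to the left.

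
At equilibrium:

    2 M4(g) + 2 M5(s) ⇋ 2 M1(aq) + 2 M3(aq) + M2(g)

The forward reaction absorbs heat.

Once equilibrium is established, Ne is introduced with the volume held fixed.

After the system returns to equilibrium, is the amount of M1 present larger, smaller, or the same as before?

At constant volume, adding an inert gas leaves every reacting species' partial pressure unchanged, so Q is unchanged — no shift from this change.
No net shift occurs, so the amount of M1 is unchanged.

unchanged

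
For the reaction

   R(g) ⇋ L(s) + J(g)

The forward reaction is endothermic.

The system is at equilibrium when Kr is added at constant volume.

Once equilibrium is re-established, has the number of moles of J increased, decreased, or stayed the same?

At constant volume, adding an inert gas leaves every reacting species' partial pressure unchanged, so Q is unchanged — no shift from this change.
No net shift occurs, so the amount of J is unchanged.

unchanged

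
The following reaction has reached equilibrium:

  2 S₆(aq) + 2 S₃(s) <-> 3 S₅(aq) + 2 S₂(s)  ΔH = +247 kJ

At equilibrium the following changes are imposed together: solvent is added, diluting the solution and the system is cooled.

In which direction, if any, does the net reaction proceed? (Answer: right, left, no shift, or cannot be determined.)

Dilution lowers every aqueous concentration by the same factor. Δn_aq = 3 − 2 = +1, so the system shifts toward the side with more dissolved moles — to the right.
The forward reaction is endothermic. Lowering T favours the exothermic direction — shift to the left.
The individual effects push in opposite directions; without quantitative information the net direction cannot be determined.

cannot be determined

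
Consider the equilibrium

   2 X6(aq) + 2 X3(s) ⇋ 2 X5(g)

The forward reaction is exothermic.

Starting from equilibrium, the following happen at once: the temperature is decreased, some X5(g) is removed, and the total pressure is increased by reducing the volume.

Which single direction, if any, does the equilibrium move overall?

The forward reaction is exothermic. Lowering T favours the exothermic direction — shift to the right.
Removing X5 (g), a product, drives the reaction to the right.
Gas moles: reactants 0, products 2 (Δn_gas = +2). Compression shifts the system toward the side with fewer moles of gas — to the left.
The individual effects push in opposite directions; without quantitative information the net direction cannot be determined.

cannot be determined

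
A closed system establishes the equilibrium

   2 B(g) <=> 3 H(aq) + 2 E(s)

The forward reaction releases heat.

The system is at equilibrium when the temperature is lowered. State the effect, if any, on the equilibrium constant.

K depends on temperature via the van 't Hoff relation. The forward reaction is exothermic, so lowering T increases K.

increases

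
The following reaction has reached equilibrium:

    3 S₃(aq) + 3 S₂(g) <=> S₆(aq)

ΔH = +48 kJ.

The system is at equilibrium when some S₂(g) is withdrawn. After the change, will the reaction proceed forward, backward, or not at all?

Removing S₂ (g), a reactant, drives the reaction to the left.

left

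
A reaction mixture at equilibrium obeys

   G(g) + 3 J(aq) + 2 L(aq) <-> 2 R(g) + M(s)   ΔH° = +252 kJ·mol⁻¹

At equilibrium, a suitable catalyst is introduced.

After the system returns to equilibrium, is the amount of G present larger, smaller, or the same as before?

A catalyst speeds both forward and reverse rates equally; it changes neither Q nor K — no shift from this change.
No net shift occurs, so the amount of G is unchanged.

unchanged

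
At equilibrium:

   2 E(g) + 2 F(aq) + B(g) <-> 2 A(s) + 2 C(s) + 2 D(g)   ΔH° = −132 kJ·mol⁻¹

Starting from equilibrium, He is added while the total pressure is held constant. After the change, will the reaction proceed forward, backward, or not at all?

Adding inert gas at constant total pressure expands the volume and lowers every reacting partial pressure. With Δn_gas = 2 − 3 = -1, Q moves away from K toward the side with fewer gas moles, so the system shifts toward the side with more gas moles — to the left.

left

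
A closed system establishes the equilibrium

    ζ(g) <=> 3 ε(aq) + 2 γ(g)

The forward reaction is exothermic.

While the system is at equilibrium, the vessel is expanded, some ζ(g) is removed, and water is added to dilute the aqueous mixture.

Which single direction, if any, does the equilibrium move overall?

cannot be determined

Gas moles: reactants 1, products 2 (Δn_gas = +1). Expansion shifts the system toward the side with more moles of gas — to the right.
Removing ζ (g), a reactant, drives the reaction to the left.
Dilution lowers every aqueous concentration by the same factor. Δn_aq = 3 − 0 = +3, so the system shifts toward the side with more dissolved moles — to the right.
The individual effects push in opposite directions; without quantitative information the net direction cannot be determined.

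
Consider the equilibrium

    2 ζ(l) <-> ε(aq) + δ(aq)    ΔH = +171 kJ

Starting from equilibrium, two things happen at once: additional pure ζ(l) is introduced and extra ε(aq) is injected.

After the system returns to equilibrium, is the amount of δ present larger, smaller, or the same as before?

ζ is a pure liquid; its activity is 1 regardless of amount, so Q is unaffected — no shift from this change.
Adding ε (aq), a product, drives the reaction to the left.
The net shift is to the left. δ is a product, so its amount decreases.

decreases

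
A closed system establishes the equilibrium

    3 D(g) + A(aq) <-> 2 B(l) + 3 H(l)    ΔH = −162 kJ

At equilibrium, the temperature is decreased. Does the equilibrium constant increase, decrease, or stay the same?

K depends on temperature via the van 't Hoff relation. The forward reaction is exothermic, so lowering T increases K.

increases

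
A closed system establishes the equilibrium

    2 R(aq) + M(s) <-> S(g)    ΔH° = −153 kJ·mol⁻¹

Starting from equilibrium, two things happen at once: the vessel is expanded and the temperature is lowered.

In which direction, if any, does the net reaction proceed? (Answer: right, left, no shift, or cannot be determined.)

right

Gas moles: reactants 0, products 1 (Δn_gas = +1). Expansion shifts the system toward the side with more moles of gas — to the right.
The forward reaction is exothermic. Lowering T favours the exothermic direction — shift to the right.
All effects act in the same direction — net shift to the right.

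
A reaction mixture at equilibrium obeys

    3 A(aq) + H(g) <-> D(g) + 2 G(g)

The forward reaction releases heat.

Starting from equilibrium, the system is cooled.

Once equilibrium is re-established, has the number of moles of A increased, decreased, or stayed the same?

The forward reaction is exothermic. Lowering T favours the exothermic direction — shift to the right.
The net shift is to the right. A is a reactant, so its amount decreases.

decreases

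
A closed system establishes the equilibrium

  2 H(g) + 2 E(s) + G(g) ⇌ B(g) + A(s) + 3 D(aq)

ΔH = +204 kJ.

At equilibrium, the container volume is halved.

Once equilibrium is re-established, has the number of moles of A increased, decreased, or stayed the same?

Gas moles: reactants 3, products 1 (Δn_gas = -2). Compression shifts the system toward the side with fewer moles of gas — to the right.
The net shift is to the right. A is a product, so its amount increases.

increases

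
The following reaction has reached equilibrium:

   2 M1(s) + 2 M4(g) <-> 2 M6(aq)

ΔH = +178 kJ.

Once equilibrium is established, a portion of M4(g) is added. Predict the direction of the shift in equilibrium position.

right

Adding M4 (g), a reactant, drives the reaction to the right.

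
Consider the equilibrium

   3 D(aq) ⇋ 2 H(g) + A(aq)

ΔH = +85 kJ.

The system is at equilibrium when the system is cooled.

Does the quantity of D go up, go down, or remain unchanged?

The forward reaction is endothermic. Lowering T favours the exothermic direction — shift to the left.
The net shift is to the left. D is a reactant, so its amount increases.

increases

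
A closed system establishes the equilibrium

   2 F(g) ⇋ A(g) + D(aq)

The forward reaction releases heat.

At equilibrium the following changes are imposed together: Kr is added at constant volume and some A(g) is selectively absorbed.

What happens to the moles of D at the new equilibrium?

At constant volume, adding an inert gas leaves every reacting species' partial pressure unchanged, so Q is unchanged — no shift from this change.
Removing A (g), a product, drives the reaction to the right.
The net shift is to the right. D is a product, so its amount increases.

increases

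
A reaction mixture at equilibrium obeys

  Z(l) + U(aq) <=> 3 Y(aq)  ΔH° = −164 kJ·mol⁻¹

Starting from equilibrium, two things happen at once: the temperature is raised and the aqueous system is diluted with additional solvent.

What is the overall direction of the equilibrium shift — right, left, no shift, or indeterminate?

cannot be determined

The forward reaction is exothermic. Raising T favours the endothermic direction — shift to the left.
Dilution lowers every aqueous concentration by the same factor. Δn_aq = 3 − 1 = +2, so the system shifts toward the side with more dissolved moles — to the right.
The individual effects push in opposite directions; without quantitative information the net direction cannot be determined.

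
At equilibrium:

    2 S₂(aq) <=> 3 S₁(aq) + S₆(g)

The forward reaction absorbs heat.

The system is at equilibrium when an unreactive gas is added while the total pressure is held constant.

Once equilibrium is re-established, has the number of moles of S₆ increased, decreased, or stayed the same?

Adding inert gas at constant total pressure expands the volume and lowers every reacting partial pressure. With Δn_gas = 1 − 0 = +1, Q moves away from K toward the side with fewer gas moles, so the system shifts toward the side with more gas moles — to the right.
The net shift is to the right. S₆ is a product, so its amount increases.

increases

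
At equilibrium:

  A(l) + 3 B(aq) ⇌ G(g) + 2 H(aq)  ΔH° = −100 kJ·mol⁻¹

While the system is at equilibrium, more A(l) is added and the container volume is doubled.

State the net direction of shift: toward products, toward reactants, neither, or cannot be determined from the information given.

A is a pure liquid; its activity is 1 regardless of amount, so Q is unaffected — no shift from this change.
Gas moles: reactants 0, products 1 (Δn_gas = +1). Expansion shifts the system toward the side with more moles of gas — to the right.
Only the nonzero effect(s) matter; the net shift is to the right.

right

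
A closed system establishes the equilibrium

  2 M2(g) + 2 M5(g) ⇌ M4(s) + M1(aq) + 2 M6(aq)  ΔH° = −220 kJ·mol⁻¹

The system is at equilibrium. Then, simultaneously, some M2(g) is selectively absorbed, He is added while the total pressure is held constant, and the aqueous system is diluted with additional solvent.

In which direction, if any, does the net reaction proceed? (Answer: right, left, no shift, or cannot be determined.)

cannot be determined

Removing M2 (g), a reactant, drives the reaction to the left.
Adding inert gas at constant total pressure expands the volume and lowers every reacting partial pressure. With Δn_gas = 0 − 4 = -4, Q moves away from K toward the side with fewer gas moles, so the system shifts toward the side with more gas moles — to the left.
Dilution lowers every aqueous concentration by the same factor. Δn_aq = 3 − 0 = +3, so the system shifts toward the side with more dissolved moles — to the right.
The individual effects push in opposite directions; without quantitative information the net direction cannot be determined.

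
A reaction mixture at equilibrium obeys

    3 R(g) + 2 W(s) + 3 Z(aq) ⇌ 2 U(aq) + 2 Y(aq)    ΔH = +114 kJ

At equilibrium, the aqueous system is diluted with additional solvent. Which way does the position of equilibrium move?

Dilution lowers every aqueous concentration by the same factor. Δn_aq = 4 − 3 = +1, so the system shifts toward the side with more dissolved moles — to the right.

right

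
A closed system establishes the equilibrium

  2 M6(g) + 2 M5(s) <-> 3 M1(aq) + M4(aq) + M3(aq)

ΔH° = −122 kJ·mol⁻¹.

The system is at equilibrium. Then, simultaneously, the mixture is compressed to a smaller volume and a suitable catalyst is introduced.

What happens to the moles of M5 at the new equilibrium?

Gas moles: reactants 2, products 0 (Δn_gas = -2). Compression shifts the system toward the side with fewer moles of gas — to the right.
A catalyst speeds both forward and reverse rates equally; it changes neither Q nor K — no shift from this change.
The net shift is to the right. M5 is a reactant, so its amount decreases.

decreases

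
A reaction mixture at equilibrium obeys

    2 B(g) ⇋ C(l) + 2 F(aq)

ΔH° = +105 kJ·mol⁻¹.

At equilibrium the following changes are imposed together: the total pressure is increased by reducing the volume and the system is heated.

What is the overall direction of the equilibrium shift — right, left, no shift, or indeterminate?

right

Gas moles: reactants 2, products 0 (Δn_gas = -2). Compression shifts the system toward the side with fewer moles of gas — to the right.
The forward reaction is endothermic. Raising T favours the endothermic direction — shift to the right.
All effects act in the same direction — net shift to the right.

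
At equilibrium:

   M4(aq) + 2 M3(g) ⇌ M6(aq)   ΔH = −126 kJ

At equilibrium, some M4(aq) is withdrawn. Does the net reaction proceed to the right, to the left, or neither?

Removing M4 (aq), a reactant, drives the reaction to the left.

left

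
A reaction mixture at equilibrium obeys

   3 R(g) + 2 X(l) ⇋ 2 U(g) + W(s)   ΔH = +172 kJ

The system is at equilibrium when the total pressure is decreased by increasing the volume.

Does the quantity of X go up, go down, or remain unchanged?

increases

Gas moles: reactants 3, products 2 (Δn_gas = -1). Expansion shifts the system toward the side with more moles of gas — to the left.
The net shift is to the left. X is a reactant, so its amount increases.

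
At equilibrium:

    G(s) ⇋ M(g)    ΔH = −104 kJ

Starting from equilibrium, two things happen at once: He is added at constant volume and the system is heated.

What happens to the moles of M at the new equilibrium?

decreases

At constant volume, adding an inert gas leaves every reacting species' partial pressure unchanged, so Q is unchanged — no shift from this change.
The forward reaction is exothermic. Raising T favours the endothermic direction — shift to the left.
The net shift is to the left. M is a product, so its amount decreases.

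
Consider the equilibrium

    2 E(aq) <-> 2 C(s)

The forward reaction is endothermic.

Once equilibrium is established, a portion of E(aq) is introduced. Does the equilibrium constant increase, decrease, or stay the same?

unchanged

The equilibrium constant depends only on temperature. This perturbation may move the position of equilibrium, but since T is unchanged, K itself is unchanged.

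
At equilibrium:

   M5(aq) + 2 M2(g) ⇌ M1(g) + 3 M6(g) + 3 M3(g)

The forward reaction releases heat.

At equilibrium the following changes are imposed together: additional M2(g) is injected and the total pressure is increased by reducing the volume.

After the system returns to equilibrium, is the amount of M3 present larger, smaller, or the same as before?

cannot be determined

Adding M2 (g), a reactant, drives the reaction to the right.
Gas moles: reactants 2, products 7 (Δn_gas = +5). Compression shifts the system toward the side with fewer moles of gas — to the left.
The two effects oppose each other, so the net shift — and hence the change in M3 — cannot be determined from the given information.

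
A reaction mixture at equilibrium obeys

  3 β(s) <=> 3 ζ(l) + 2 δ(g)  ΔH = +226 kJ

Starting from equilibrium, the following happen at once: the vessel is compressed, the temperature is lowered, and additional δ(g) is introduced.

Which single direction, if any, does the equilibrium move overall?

left

Gas moles: reactants 0, products 2 (Δn_gas = +2). Compression shifts the system toward the side with fewer moles of gas — to the left.
The forward reaction is endothermic. Lowering T favours the exothermic direction — shift to the left.
Adding δ (g), a product, drives the reaction to the left.
All effects act in the same direction — net shift to the left.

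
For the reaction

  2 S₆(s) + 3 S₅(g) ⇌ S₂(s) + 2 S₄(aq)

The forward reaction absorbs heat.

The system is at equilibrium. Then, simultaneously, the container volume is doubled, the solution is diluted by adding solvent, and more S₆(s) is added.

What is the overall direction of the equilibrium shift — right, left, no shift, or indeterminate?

Gas moles: reactants 3, products 0 (Δn_gas = -3). Expansion shifts the system toward the side with more moles of gas — to the left.
Dilution lowers every aqueous concentration by the same factor. Δn_aq = 2 − 0 = +2, so the system shifts toward the side with more dissolved moles — to the right.
S₆ is a pure solid; its activity is 1 regardless of amount, so Q is unaffected — no shift from this change.
The individual effects push in opposite directions; without quantitative information the net direction cannot be determined.

cannot be determined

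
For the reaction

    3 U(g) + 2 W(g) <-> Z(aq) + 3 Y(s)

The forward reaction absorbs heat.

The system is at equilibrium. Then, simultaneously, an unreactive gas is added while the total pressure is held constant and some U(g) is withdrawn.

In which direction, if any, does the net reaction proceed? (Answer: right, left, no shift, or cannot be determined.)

left

Adding inert gas at constant total pressure expands the volume and lowers every reacting partial pressure. With Δn_gas = 0 − 5 = -5, Q moves away from K toward the side with fewer gas moles, so the system shifts toward the side with more gas moles — to the left.
Removing U (g), a reactant, drives the reaction to the left.
All effects act in the same direction — net shift to the left.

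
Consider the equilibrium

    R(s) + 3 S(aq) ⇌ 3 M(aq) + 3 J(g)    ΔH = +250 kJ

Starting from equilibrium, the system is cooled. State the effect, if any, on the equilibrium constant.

decreases

K depends on temperature via the van 't Hoff relation. The forward reaction is endothermic, so lowering T decreases K.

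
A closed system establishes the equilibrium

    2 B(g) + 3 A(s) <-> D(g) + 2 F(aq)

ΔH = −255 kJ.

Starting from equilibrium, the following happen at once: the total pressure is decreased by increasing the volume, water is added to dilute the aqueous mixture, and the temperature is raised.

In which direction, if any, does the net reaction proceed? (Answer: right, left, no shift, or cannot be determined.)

Gas moles: reactants 2, products 1 (Δn_gas = -1). Expansion shifts the system toward the side with more moles of gas — to the left.
Dilution lowers every aqueous concentration by the same factor. Δn_aq = 2 − 0 = +2, so the system shifts toward the side with more dissolved moles — to the right.
The forward reaction is exothermic. Raising T favours the endothermic direction — shift to the left.
The individual effects push in opposite directions; without quantitative information the net direction cannot be determined.

cannot be determined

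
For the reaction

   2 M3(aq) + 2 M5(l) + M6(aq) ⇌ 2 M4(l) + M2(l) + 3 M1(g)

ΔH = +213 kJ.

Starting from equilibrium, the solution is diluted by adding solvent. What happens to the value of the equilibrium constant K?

The equilibrium constant depends only on temperature. This perturbation may move the position of equilibrium, but since T is unchanged, K itself is unchanged.

unchanged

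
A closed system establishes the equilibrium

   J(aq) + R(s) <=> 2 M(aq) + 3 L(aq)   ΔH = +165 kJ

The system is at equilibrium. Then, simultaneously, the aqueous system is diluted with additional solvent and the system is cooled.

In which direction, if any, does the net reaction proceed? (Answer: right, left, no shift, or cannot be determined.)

Dilution lowers every aqueous concentration by the same factor. Δn_aq = 5 − 1 = +4, so the system shifts toward the side with more dissolved moles — to the right.
The forward reaction is endothermic. Lowering T favours the exothermic direction — shift to the left.
The individual effects push in opposite directions; without quantitative information the net direction cannot be determined.

cannot be determined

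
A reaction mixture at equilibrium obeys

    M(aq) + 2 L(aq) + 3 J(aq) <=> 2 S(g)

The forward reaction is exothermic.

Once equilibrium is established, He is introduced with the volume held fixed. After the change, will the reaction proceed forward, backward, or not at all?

At constant volume, adding an inert gas leaves every reacting species' partial pressure unchanged, so Q is unchanged — no shift from this change.

no shift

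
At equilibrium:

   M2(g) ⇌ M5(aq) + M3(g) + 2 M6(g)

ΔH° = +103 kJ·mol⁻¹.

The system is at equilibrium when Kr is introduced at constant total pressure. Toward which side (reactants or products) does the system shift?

right

Adding inert gas at constant total pressure expands the volume and lowers every reacting partial pressure. With Δn_gas = 3 − 1 = +2, Q moves away from K toward the side with fewer gas moles, so the system shifts toward the side with more gas moles — to the right.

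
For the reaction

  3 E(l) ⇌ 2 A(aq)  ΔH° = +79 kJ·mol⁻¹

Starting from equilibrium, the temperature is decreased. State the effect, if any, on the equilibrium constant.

K depends on temperature via the van 't Hoff relation. The forward reaction is endothermic, so lowering T decreases K.

decreases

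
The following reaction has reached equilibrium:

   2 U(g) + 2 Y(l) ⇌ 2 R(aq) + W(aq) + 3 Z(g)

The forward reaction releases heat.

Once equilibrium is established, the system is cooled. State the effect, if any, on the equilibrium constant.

increases

K depends on temperature via the van 't Hoff relation. The forward reaction is exothermic, so lowering T increases K.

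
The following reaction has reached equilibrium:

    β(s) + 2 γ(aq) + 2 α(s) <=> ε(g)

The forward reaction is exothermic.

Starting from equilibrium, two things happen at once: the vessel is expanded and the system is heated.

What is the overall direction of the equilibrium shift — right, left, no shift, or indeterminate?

Gas moles: reactants 0, products 1 (Δn_gas = +1). Expansion shifts the system toward the side with more moles of gas — to the right.
The forward reaction is exothermic. Raising T favours the endothermic direction — shift to the left.
The individual effects push in opposite directions; without quantitative information the net direction cannot be determined.

cannot be determined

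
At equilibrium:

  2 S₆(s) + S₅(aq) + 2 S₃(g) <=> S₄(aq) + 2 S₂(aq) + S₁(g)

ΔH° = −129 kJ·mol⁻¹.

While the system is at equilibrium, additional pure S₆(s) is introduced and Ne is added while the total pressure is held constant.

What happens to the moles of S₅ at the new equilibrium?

increases

S₆ is a pure solid; its activity is 1 regardless of amount, so Q is unaffected — no shift from this change.
Adding inert gas at constant total pressure expands the volume and lowers every reacting partial pressure. With Δn_gas = 1 − 2 = -1, Q moves away from K toward the side with fewer gas moles, so the system shifts toward the side with more gas moles — to the left.
The net shift is to the left. S₅ is a reactant, so its amount increases.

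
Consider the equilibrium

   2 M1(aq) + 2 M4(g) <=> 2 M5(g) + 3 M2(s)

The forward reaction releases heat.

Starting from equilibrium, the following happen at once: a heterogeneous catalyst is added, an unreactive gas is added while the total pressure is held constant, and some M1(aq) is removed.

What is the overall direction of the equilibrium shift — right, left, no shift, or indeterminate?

left

A catalyst speeds both forward and reverse rates equally; it changes neither Q nor K — no shift from this change.
Adding inert gas at constant total pressure expands the volume, scaling every reacting partial pressure by the same factor. Δn_gas = 2 − 2 = 0, so Q is unchanged — no shift.
Removing M1 (aq), a reactant, drives the reaction to the left.
Only the nonzero effect(s) matter; the net shift is to the left.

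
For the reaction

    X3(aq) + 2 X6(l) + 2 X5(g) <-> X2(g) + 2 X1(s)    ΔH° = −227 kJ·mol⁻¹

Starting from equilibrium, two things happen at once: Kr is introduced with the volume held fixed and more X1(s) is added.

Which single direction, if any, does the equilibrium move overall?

no shift

At constant volume, adding an inert gas leaves every reacting species' partial pressure unchanged, so Q is unchanged — no shift from this change.
X1 is a pure solid; its activity is 1 regardless of amount, so Q is unaffected — no shift from this change.
None of the changes alters Q relative to K, so there is no net shift.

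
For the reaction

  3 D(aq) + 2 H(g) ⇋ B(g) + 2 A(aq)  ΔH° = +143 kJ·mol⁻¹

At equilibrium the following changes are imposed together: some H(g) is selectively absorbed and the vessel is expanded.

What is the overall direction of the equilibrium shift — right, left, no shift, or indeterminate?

Removing H (g), a reactant, drives the reaction to the left.
Gas moles: reactants 2, products 1 (Δn_gas = -1). Expansion shifts the system toward the side with more moles of gas — to the left.
All effects act in the same direction — net shift to the left.

left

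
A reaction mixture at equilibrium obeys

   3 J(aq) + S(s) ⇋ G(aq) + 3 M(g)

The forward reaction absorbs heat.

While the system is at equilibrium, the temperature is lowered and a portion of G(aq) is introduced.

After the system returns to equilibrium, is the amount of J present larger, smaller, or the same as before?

The forward reaction is endothermic. Lowering T favours the exothermic direction — shift to the left.
Adding G (aq), a product, drives the reaction to the left.
The net shift is to the left. J is a reactant, so its amount increases.

increases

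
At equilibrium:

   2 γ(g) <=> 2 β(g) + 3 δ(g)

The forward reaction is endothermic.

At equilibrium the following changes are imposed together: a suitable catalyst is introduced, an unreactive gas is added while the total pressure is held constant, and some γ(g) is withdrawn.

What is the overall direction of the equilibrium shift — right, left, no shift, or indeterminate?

A catalyst speeds both forward and reverse rates equally; it changes neither Q nor K — no shift from this change.
Adding inert gas at constant total pressure expands the volume and lowers every reacting partial pressure. With Δn_gas = 5 − 2 = +3, Q moves away from K toward the side with fewer gas moles, so the system shifts toward the side with more gas moles — to the right.
Removing γ (g), a reactant, drives the reaction to the left.
The individual effects push in opposite directions; without quantitative information the net direction cannot be determined.

cannot be determined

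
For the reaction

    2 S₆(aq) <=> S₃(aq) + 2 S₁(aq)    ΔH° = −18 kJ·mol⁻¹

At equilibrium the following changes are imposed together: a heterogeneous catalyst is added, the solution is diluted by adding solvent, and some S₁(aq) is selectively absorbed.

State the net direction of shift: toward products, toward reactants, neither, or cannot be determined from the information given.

A catalyst speeds both forward and reverse rates equally; it changes neither Q nor K — no shift from this change.
Dilution lowers every aqueous concentration by the same factor. Δn_aq = 3 − 2 = +1, so the system shifts toward the side with more dissolved moles — to the right.
Removing S₁ (aq), a product, drives the reaction to the right.
Only the nonzero effect(s) matter; the net shift is to the right.

right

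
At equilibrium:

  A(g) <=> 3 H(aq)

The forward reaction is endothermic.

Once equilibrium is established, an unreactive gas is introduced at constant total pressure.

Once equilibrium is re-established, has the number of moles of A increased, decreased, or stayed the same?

Adding inert gas at constant total pressure expands the volume and lowers every reacting partial pressure. With Δn_gas = 0 − 1 = -1, Q moves away from K toward the side with fewer gas moles, so the system shifts toward the side with more gas moles — to the left.
The net shift is to the left. A is a reactant, so its amount increases.

increases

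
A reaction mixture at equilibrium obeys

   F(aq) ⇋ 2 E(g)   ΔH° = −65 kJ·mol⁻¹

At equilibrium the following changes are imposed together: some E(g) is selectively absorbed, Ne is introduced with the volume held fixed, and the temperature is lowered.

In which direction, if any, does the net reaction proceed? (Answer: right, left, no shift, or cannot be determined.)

right

Removing E (g), a product, drives the reaction to the right.
At constant volume, adding an inert gas leaves every reacting species' partial pressure unchanged, so Q is unchanged — no shift from this change.
The forward reaction is exothermic. Lowering T favours the exothermic direction — shift to the right.
Only the nonzero effect(s) matter; the net shift is to the right.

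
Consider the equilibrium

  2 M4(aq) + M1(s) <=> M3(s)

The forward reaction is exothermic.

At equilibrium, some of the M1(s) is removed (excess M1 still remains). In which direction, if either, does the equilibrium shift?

M1 is a pure solid; its activity is 1 regardless of amount, so Q is unaffected — no shift from this change.

no shift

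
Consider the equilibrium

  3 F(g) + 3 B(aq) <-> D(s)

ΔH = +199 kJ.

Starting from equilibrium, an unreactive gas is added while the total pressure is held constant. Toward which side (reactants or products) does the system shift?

Adding inert gas at constant total pressure expands the volume and lowers every reacting partial pressure. With Δn_gas = 0 − 3 = -3, Q moves away from K toward the side with fewer gas moles, so the system shifts toward the side with more gas moles — to the left.

left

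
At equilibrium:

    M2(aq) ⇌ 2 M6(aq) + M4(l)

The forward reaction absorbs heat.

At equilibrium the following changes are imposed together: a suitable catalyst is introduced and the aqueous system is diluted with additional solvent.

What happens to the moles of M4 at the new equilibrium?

A catalyst speeds both forward and reverse rates equally; it changes neither Q nor K — no shift from this change.
Dilution lowers every aqueous concentration by the same factor. Δn_aq = 2 − 1 = +1, so the system shifts toward the side with more dissolved moles — to the right.
The net shift is to the right. M4 is a product, so its amount increases.

increases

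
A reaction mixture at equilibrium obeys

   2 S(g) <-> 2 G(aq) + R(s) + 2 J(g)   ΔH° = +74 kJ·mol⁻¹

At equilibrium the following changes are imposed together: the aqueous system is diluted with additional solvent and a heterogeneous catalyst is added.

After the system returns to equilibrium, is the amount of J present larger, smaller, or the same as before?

Dilution lowers every aqueous concentration by the same factor. Δn_aq = 2 − 0 = +2, so the system shifts toward the side with more dissolved moles — to the right.
A catalyst speeds both forward and reverse rates equally; it changes neither Q nor K — no shift from this change.
The net shift is to the right. J is a product, so its amount increases.

increases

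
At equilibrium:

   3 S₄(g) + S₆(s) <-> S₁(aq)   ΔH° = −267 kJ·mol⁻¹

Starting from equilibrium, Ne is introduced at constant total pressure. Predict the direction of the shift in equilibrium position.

Adding inert gas at constant total pressure expands the volume and lowers every reacting partial pressure. With Δn_gas = 0 − 3 = -3, Q moves away from K toward the side with fewer gas moles, so the system shifts toward the side with more gas moles — to the left.

left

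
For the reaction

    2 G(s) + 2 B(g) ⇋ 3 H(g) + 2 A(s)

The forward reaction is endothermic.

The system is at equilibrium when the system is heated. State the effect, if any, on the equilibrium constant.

increases

K depends on temperature via the van 't Hoff relation. The forward reaction is endothermic, so raising T increases K.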